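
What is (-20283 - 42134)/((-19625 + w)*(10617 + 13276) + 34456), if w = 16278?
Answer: 62417/79935415 ≈ 0.00078084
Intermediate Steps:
(-20283 - 42134)/((-19625 + w)*(10617 + 13276) + 34456) = (-20283 - 42134)/((-19625 + 16278)*(10617 + 13276) + 34456) = -62417/(-3347*23893 + 34456) = -62417/(-79969871 + 34456) = -62417/(-79935415) = -62417*(-1/79935415) = 62417/79935415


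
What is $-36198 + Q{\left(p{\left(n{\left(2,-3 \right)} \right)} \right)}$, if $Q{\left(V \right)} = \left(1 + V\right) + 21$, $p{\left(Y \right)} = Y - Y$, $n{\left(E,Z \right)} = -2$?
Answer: $-36176$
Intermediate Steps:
$p{\left(Y \right)} = 0$
$Q{\left(V \right)} = 22 + V$
$-36198 + Q{\left(p{\left(n{\left(2,-3 \right)} \right)} \right)} = -36198 + \left(22 + 0\right) = -36198 + 22 = -36176$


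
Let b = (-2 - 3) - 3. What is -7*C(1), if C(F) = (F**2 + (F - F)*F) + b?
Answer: 49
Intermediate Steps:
b = -8 (b = -5 - 3 = -8)
C(F) = -8 + F**2 (C(F) = (F**2 + (F - F)*F) - 8 = (F**2 + 0*F) - 8 = (F**2 + 0) - 8 = F**2 - 8 = -8 + F**2)
-7*C(1) = -7*(-8 + 1**2) = -7*(-8 + 1) = -7*(-7) = 49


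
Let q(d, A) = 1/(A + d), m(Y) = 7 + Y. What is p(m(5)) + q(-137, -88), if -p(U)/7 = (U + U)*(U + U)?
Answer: -907201/225 ≈ -4032.0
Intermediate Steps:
p(U) = -28*U² (p(U) = -7*(U + U)*(U + U) = -7*2*U*2*U = -28*U²)
p(m(5)) + q(-137, -88) = -28*(7 + 5)² + 1/(-88 - 137) = -28*12² + 1/(-225) = -28*144 - 1/225 = -4032 - 1/225 = -907201/225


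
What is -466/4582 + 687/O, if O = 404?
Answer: 1479785/925564 ≈ 1.5988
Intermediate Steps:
-466/4582 + 687/O = -466/4582 + 687/404 = -466*1/4582 + 687*(1/404) = -233/2291 + 687/404 = 1479785/925564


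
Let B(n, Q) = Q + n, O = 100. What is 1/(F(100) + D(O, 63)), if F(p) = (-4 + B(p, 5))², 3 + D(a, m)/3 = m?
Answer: 1/10381 ≈ 9.6330e-5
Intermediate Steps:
D(a, m) = -9 + 3*m
F(p) = (1 + p)² (F(p) = (-4 + (5 + p))² = (1 + p)²)
1/(F(100) + D(O, 63)) = 1/((1 + 100)² + (-9 + 3*63)) = 1/(101² + (-9 + 189)) = 1/(10201 + 180) = 1/10381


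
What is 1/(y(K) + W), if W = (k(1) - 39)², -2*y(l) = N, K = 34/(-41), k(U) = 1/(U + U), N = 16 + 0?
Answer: 4/5897 ≈ 0.00067831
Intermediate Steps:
N = 16
k(U) = 1/(2*U)
K = -34/41 (K = 34*(-1/41) = -34/41 ≈ -0.82927)
y(l) = -8 (y(l) = -½*16 = -8)
W = 5929/4 (W = ((½)/1 - 39)² = ((½)*1 - 39)² = (½ - 39)² = (-77/2)² = 5929/4 ≈ 1482.3)
1/(y(K) + W) = 1/(-8 + 5929/4) = 1/(5897/4) = 4/5897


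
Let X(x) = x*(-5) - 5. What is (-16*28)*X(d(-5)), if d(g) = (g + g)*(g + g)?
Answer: 226240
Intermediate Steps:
d(g) = 4*g² (d(g) = (2*g)*(2*g) = 4*g²)
X(x) = -5 - 5*x (X(x) = -5*x - 5 = -5 - 5*x)
(-16*28)*X(d(-5)) = (-16*28)*(-5 - 20*(-5)²) = -448*(-5 - 20*25) = -448*(-5 - 5*100) = -448*(-5 - 500) = -448*(-505) = 226240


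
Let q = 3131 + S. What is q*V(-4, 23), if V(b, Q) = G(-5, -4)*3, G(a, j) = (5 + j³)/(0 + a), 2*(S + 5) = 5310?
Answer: 1023237/5 ≈ 2.0465e+5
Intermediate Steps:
S = 2650 (S = -5 + (½)*5310 = -5 + 2655 = 2650)
q = 5781 (q = 3131 + 2650 = 5781)
G(a, j) = (5 + j³)/a
V(b, Q) = 177/5 (V(b, Q) = ((5 + (-4)³)/(-5))*3 = -(5 - 64)/5*3 = -⅕*(-59)*3 = (59/5)*3 = 177/5)
q*V(-4, 23) = 5781*(177/5) = 1023237/5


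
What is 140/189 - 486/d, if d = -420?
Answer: 3587/1890 ≈ 1.8979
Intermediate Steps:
140/189 - 486/d = 140/189 - 486/(-420) = 140*(1/189) - 486*(-1/420) = 20/27 + 81/70 = 3587/1890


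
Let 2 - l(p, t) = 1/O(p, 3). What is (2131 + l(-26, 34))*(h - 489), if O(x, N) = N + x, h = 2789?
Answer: 4906000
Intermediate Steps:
l(p, t) = 2 - 1/(3 + p)
(2131 + l(-26, 34))*(h - 489) = (2131 + (5 + 2*(-26))/(3 - 26))*(2789 - 489) = (2131 + (5 - 52)/(-23))*2300 = (2131 - 1/23*(-47))*2300 = (2131 + 47/23)*2300 = (49060/23)*2300 = 4906000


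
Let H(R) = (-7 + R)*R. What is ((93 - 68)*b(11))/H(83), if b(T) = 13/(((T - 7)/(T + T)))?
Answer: 3575/12616 ≈ 0.28337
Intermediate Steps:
b(T) = 26*T/(-7 + T) (b(T) = 13/(((-7 + T)/((2*T)))) = 13/(((-7 + T)*(1/(2*T)))) = 13/(((-7 + T)/(2*T))) = 13*(2*T/(-7 + T)) = 26*T/(-7 + T))
H(R) = R*(-7 + R)
((93 - 68)*b(11))/H(83) = ((93 - 68)*(26*11/(-7 + 11)))/((83*(-7 + 83))) = (25*(26*11/4))/((83*76)) = (25*(26*11*(¼)))/6308 = (25*(143/2))*(1/6308) = (3575/2)*(1/6308) = 3575/12616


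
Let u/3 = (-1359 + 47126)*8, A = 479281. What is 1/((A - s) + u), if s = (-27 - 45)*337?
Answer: 1/1601953 ≈ 6.2424e-7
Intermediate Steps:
s = -24264 (s = -72*337 = -24264)
u = 1098408 (u = 3*((-1359 + 47126)*8) = 3*(45767*8) = 3*366136 = 1098408)
1/((A - s) + u) = 1/((479281 - 1*(-24264)) + 1098408) = 1/((479281 + 24264) + 1098408) = 1/(503545 + 1098408) = 1/1601953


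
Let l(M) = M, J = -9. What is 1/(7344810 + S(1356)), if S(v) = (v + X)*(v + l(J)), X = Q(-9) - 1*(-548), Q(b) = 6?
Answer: 1/9917580 ≈ 1.0083e-7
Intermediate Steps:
X = 554 (X = 6 - 1*(-548) = 6 + 548 = 554)
S(v) = (-9 + v)*(554 + v) (S(v) = (v + 554)*(v - 9) = (554 + v)*(-9 + v) = (-9 + v)*(554 + v))
1/(7344810 + S(1356)) = 1/(7344810 + (-4986 + 1356**2 + 545*1356)) = 1/(7344810 + (-4986 + 1838736 + 739020)) = 1/(7344810 + 2572770) = 1/9917580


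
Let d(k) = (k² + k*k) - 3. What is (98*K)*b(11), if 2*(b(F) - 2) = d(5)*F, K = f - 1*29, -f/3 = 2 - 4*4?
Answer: 331877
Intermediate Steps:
f = 42 (f = -3*(2 - 4*4) = -3*(2 - 16) = -3*(-14) = 42)
d(k) = -3 + 2*k² (d(k) = (k² + k²) - 3 = 2*k² - 3 = -3 + 2*k²)
K = 13 (K = 42 - 1*29 = 42 - 29 = 13)
b(F) = 2 + 47*F/2 (b(F) = 2 + ((-3 + 2*5²)*F)/2 = 2 + ((-3 + 2*25)*F)/2 = 2 + ((-3 + 50)*F)/2 = 2 + (47*F)/2 = 2 + 47*F/2)
(98*K)*b(11) = (98*13)*(2 + (47/2)*11) = 1274*(2 + 517/2) = 1274*(521/2) = 331877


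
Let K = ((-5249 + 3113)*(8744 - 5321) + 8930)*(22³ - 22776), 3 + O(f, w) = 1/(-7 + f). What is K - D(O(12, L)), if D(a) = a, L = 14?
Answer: 442829542734/5 ≈ 8.8566e+10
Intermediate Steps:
O(f, w) = -3 + 1/(-7 + f)
K = 88565908544 (K = (-2136*3423 + 8930)*(10648 - 22776) = (-7311528 + 8930)*(-12128) = -7302598*(-12128) = 88565908544)
K - D(O(12, L)) = 88565908544 - (22 - 3*12)/(-7 + 12) = 88565908544 - (22 - 36)/5 = 88565908544 - (-14)/5 = 88565908544 - 1*(-14/5) = 88565908544 + 14/5 = 442829542734/5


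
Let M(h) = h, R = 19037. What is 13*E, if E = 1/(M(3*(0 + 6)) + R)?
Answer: 13/19055 ≈ 0.00068224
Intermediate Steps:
E = 1/19055 (E = 1/(3*(0 + 6) + 19037) = 1/(3*6 + 19037) = 1/(18 + 19037) = 1/19055 ≈ 5.2480e-5)
13*E = 13*(1/19055) = 13/19055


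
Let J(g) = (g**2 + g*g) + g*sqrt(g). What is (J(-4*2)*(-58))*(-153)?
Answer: 1135872 - 141984*I*sqrt(2) ≈ 1.1359e+6 - 2.008e+5*I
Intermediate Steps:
J(g) = g**(3/2) + 2*g**2 (J(g) = (g**2 + g**2) + g**(3/2) = 2*g**2 + g**(3/2) = g**(3/2) + 2*g**2)
(J(-4*2)*(-58))*(-153) = (((-4*2)**(3/2) + 2*(-4*2)**2)*(-58))*(-153) = (((-8)**(3/2) + 2*(-8)**2)*(-58))*(-153) = ((-16*I*sqrt(2) + 2*64)*(-58))*(-153) = ((-16*I*sqrt(2) + 128)*(-58))*(-153) = ((128 - 16*I*sqrt(2))*(-58))*(-153) = (-7424 + 928*I*sqrt(2))*(-153) = 1135872 - 141984*I*sqrt(2)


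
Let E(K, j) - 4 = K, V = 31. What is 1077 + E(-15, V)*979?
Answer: -9692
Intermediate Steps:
E(K, j) = 4 + K
1077 + E(-15, V)*979 = 1077 + (4 - 15)*979 = 1077 - 11*979 = 1077 - 10769 = -9692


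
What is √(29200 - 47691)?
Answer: 41*I*√11 ≈ 135.98*I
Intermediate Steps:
√(29200 - 47691) = √(-18491) = 41*I*√11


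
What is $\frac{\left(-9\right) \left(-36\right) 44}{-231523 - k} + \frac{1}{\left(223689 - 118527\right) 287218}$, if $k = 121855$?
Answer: $- \frac{215297100707759}{5336788644524724} \approx -0.040342$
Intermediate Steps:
$\frac{\left(-9\right) \left(-36\right) 44}{-231523 - k} + \frac{1}{\left(223689 - 118527\right) 287218} = \frac{\left(-9\right) \left(-36\right) 44}{-231523 - 121855} + \frac{1}{\left(223689 - 118527\right) 287218} = \frac{324 \cdot 44}{-231523 - 121855} + \frac{1}{105162} \cdot \frac{1}{287218} = \frac{14256}{-353378} + \frac{1}{105162} \cdot \frac{1}{287218} = 14256 \left(- \frac{1}{353378}\right) + \frac{1}{30204419316} = - \frac{7128}{176689} + \frac{1}{30204419316} = - \frac{215297100707759}{5336788644524724}$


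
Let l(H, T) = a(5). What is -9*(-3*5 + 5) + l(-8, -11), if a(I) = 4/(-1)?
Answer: 86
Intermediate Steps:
a(I) = -4 (a(I) = 4*(-1) = -4)
l(H, T) = -4
-9*(-3*5 + 5) + l(-8, -11) = -9*(-3*5 + 5) - 4 = -9*(-15 + 5) - 4 = -9*(-10) - 4 = 90 - 4 = 86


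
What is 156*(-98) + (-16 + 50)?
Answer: -15254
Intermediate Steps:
156*(-98) + (-16 + 50) = -15288 + 34 = -15254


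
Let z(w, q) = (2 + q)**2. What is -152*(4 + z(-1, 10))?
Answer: -22496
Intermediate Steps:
-152*(4 + z(-1, 10)) = -152*(4 + (2 + 10)**2) = -152*(4 + 12**2) = -152*(4 + 144) = -152*148 = -22496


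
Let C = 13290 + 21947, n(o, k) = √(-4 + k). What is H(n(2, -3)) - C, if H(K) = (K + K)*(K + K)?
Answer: -35265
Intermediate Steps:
H(K) = 4*K² (H(K) = (2*K)*(2*K) = 4*K²)
C = 35237
H(n(2, -3)) - C = 4*(√(-4 - 3))² - 1*35237 = 4*(√(-7))² - 35237 = 4*(I*√7)² - 35237 = 4*(-7) - 35237 = -28 - 35237 = -35265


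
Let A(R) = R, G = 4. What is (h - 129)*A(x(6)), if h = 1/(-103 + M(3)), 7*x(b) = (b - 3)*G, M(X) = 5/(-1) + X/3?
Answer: -23664/107 ≈ -221.16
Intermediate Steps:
M(X) = -5 + X/3 (M(X) = 5*(-1) + X*(1/3) = -5 + X/3)
x(b) = -12/7 + 4*b/7 (x(b) = ((b - 3)*4)/7 = ((-3 + b)*4)/7 = (-12 + 4*b)/7 = -12/7 + 4*b/7)
h = -1/107 (h = 1/(-103 + (-5 + (1/3)*3)) = 1/(-103 + (-5 + 1)) = 1/(-103 - 4) = 1/(-107) = -1/107 ≈ -0.0093458)
(h - 129)*A(x(6)) = (-1/107 - 129)*(-12/7 + (4/7)*6) = -13804*(-12/7 + 24/7)/107 = -13804/107*12/7 = -23664/107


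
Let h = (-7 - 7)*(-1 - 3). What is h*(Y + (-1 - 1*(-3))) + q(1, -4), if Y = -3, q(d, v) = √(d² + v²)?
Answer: -56 + √17 ≈ -51.877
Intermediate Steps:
h = 56 (h = -14*(-4) = 56)
h*(Y + (-1 - 1*(-3))) + q(1, -4) = 56*(-3 + (-1 - 1*(-3))) + √(1² + (-4)²) = 56*(-3 + (-1 + 3)) + √(1 + 16) = 56*(-3 + 2) + √17 = 56*(-1) + √17 = -56 + √17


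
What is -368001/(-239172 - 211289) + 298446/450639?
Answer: 3228751465/2182745103 ≈ 1.4792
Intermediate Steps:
-368001/(-239172 - 211289) + 298446/450639 = -368001/(-450461) + 298446*(1/450639) = -368001*(-1/450461) + 99482/150213 = 11871/14531 + 99482/150213 = 3228751465/2182745103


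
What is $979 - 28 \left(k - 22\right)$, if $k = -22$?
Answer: $2211$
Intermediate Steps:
$979 - 28 \left(k - 22\right) = 979 - 28 \left(-22 - 22\right) = 979 - -1232 = 979 + 1232 = 2211$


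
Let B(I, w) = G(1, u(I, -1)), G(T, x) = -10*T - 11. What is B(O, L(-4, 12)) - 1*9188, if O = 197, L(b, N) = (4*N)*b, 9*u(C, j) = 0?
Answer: -9209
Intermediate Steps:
u(C, j) = 0 (u(C, j) = (⅑)*0 = 0)
L(b, N) = 4*N*b
G(T, x) = -11 - 10*T
B(I, w) = -21 (B(I, w) = -11 - 10*1 = -11 - 10 = -21)
B(O, L(-4, 12)) - 1*9188 = -21 - 1*9188 = -21 - 9188 = -9209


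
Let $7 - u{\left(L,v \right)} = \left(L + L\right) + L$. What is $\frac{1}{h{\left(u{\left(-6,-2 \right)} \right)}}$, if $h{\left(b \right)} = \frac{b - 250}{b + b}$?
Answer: $- \frac{2}{9} \approx -0.22222$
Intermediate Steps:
$u{\left(L,v \right)} = 7 - 3 L$ ($u{\left(L,v \right)} = 7 - \left(\left(L + L\right) + L\right) = 7 - \left(2 L + L\right) = 7 - 3 L$)
$h{\left(b \right)} = \frac{-250 + b}{2 b}$
$\frac{1}{h{\left(u{\left(-6,-2 \right)} \right)}} = \frac{1}{\frac{1}{2} \frac{1}{7 - -18} \left(-250 + \left(7 - -18\right)\right)} = \frac{1}{\frac{1}{2} \frac{1}{7 + 18} \left(-250 + \left(7 + 18\right)\right)} = \frac{1}{\frac{1}{2} \cdot \frac{1}{25} \left(-250 + 25\right)} = \frac{1}{\frac{1}{2} \cdot \frac{1}{25} \left(-225\right)} = \frac{1}{- \frac{9}{2}} = - \frac{2}{9}$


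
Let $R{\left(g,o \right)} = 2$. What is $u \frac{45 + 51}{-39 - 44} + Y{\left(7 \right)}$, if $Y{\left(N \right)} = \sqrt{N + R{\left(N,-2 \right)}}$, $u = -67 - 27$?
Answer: $\frac{9273}{83} \approx 111.72$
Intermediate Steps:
$u = -94$ ($u = -67 - 27 = -94$)
$Y{\left(N \right)} = \sqrt{2 + N}$ ($Y{\left(N \right)} = \sqrt{N + 2} = \sqrt{2 + N}$)
$u \frac{45 + 51}{-39 - 44} + Y{\left(7 \right)} = - 94 \frac{45 + 51}{-39 - 44} + \sqrt{2 + 7} = - 94 \frac{96}{-83} + \sqrt{9} = - 94 \cdot 96 \left(- \frac{1}{83}\right) + 3 = \left(-94\right) \left(- \frac{96}{83}\right) + 3 = \frac{9024}{83} + 3 = \frac{9273}{83}$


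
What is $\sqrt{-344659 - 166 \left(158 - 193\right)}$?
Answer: $i \sqrt{338849} \approx 582.11 i$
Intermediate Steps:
$\sqrt{-344659 - 166 \left(158 - 193\right)} = \sqrt{-344659 - -5810} = \sqrt{-344659 + 5810} = \sqrt{-338849} = i \sqrt{338849}$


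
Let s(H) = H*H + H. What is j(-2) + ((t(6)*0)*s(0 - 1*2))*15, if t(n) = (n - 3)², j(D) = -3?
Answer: -3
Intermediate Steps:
t(n) = (-3 + n)²
s(H) = H + H² (s(H) = H² + H = H + H²)
j(-2) + ((t(6)*0)*s(0 - 1*2))*15 = -3 + (((-3 + 6)²*0)*((0 - 1*2)*(1 + (0 - 1*2))))*15 = -3 + ((3²*0)*((0 - 2)*(1 + (0 - 2))))*15 = -3 + ((9*0)*(-2*(1 - 2)))*15 = -3 + (0*(-2*(-1)))*15 = -3 + (0*2)*15 = -3 + 0*15 = -3 + 0 = -3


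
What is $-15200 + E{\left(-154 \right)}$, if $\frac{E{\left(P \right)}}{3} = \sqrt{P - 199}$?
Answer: $-15200 + 3 i \sqrt{353} \approx -15200.0 + 56.365 i$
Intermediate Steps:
$E{\left(P \right)} = 3 \sqrt{-199 + P}$ ($E{\left(P \right)} = 3 \sqrt{P - 199} = 3 \sqrt{-199 + P}$)
$-15200 + E{\left(-154 \right)} = -15200 + 3 \sqrt{-199 - 154} = -15200 + 3 \sqrt{-353} = -15200 + 3 i \sqrt{353}$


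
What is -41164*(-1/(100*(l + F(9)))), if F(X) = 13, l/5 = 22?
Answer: 251/75 ≈ 3.3467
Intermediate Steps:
l = 110 (l = 5*22 = 110)
-41164*(-1/(100*(l + F(9)))) = -41164*(-1/(100*(110 + 13))) = -41164/((-100*123)) = -41164/(-12300) = -41164*(-1/12300) = 251/75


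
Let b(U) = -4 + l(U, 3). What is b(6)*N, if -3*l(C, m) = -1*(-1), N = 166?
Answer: -2158/3 ≈ -719.33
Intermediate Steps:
l(C, m) = -1/3 (l(C, m) = -(-1)*(-1)/3 = -1/3*1 = -1/3)
b(U) = -13/3 (b(U) = -4 - 1/3 = -13/3)
b(6)*N = -13/3*166 = -2158/3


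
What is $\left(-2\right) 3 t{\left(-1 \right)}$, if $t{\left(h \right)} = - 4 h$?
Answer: $-24$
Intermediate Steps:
$\left(-2\right) 3 t{\left(-1 \right)} = \left(-2\right) 3 \left(\left(-4\right) \left(-1\right)\right) = \left(-6\right) 4 = -24$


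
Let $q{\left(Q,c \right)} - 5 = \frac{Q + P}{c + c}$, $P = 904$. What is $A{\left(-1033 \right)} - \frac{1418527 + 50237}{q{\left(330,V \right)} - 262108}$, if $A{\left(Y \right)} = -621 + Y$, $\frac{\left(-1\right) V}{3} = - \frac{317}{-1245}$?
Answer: $- \frac{22897206256}{13890451} \approx -1648.4$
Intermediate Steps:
$V = - \frac{317}{415}$ ($V = - 3 \left(- \frac{317}{-1245}\right) = - 3 \left(\left(-317\right) \left(- \frac{1}{1245}\right)\right) = \left(-3\right) \frac{317}{1245} = - \frac{317}{415} \approx -0.76385$)
$q{\left(Q,c \right)} = 5 + \frac{904 + Q}{2 c}$ ($q{\left(Q,c \right)} = 5 + \frac{Q + 904}{c + c} = 5 + \frac{904 + Q}{2 c}$)
$A{\left(-1033 \right)} - \frac{1418527 + 50237}{q{\left(330,V \right)} - 262108} = \left(-621 - 1033\right) - \frac{1418527 + 50237}{\frac{904 + 330 + 10 \left(- \frac{317}{415}\right)}{2 \left(- \frac{317}{415}\right)} - 262108} = -1654 - \frac{1468764}{\frac{1}{2} \left(- \frac{415}{317}\right) \left(904 + 330 - \frac{634}{83}\right) - 262108} = -1654 - \frac{1468764}{\frac{1}{2} \left(- \frac{415}{317}\right) \frac{101788}{83} - 262108} = -1654 - \frac{1468764}{- \frac{254470}{317} - 262108} = -1654 - \frac{1468764}{- \frac{83342706}{317}} = -1654 - 1468764 \left(- \frac{317}{83342706}\right) = -1654 - - \frac{77599698}{13890451} = -1654 + \frac{77599698}{13890451} = - \frac{22897206256}{13890451}$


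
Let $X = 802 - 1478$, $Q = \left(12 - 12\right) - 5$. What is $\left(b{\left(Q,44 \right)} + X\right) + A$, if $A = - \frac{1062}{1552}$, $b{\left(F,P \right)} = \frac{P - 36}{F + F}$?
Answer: $- \frac{2628639}{3880} \approx -677.48$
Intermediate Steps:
$Q = -5$ ($Q = 0 - 5 = -5$)
$b{\left(F,P \right)} = \frac{-36 + P}{2 F}$
$A = - \frac{531}{776}$ ($A = \left(-1062\right) \frac{1}{1552} = - \frac{531}{776} \approx -0.68428$)
$X = -676$
$\left(b{\left(Q,44 \right)} + X\right) + A = \left(\frac{-36 + 44}{2 \left(-5\right)} - 676\right) - \frac{531}{776} = \left(\frac{1}{2} \left(- \frac{1}{5}\right) 8 - 676\right) - \frac{531}{776} = \left(- \frac{4}{5} - 676\right) - \frac{531}{776} = - \frac{3384}{5} - \frac{531}{776} = - \frac{2628639}{3880}$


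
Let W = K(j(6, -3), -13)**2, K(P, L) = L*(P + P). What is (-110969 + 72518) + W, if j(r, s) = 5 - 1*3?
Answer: -35747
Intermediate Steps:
j(r, s) = 2 (j(r, s) = 5 - 3 = 2)
K(P, L) = 2*L*P (K(P, L) = L*(2*P) = 2*L*P)
W = 2704 (W = (2*(-13)*2)**2 = (-52)**2 = 2704)
(-110969 + 72518) + W = (-110969 + 72518) + 2704 = -38451 + 2704 = -35747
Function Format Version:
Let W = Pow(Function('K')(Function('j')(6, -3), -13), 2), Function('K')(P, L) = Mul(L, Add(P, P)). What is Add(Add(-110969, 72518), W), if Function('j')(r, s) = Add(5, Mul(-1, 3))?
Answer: -35747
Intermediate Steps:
Function('j')(r, s) = 2 (Function('j')(r, s) = Add(5, -3) = 2)
Function('K')(P, L) = Mul(2, L, P) (Function('K')(P, L) = Mul(L, Mul(2, P)) = Mul(2, L, P))
W = 2704 (W = Pow(Mul(2, -13, 2), 2) = Pow(-52, 2) = 2704)
Add(Add(-110969, 72518), W) = Add(Add(-110969, 72518), 2704) = Add(-38451, 2704) = -35747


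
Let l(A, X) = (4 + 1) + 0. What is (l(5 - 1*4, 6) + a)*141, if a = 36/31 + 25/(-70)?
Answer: 355179/434 ≈ 818.38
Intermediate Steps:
l(A, X) = 5 (l(A, X) = 5 + 0 = 5)
a = 349/434 (a = 36*(1/31) + 25*(-1/70) = 36/31 - 5/14 = 349/434 ≈ 0.80415)
(l(5 - 1*4, 6) + a)*141 = (5 + 349/434)*141 = (2519/434)*141 = 355179/434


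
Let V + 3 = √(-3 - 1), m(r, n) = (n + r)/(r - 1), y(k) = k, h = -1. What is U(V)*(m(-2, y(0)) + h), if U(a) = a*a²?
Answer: (3 - 2*I)³/3 ≈ -3.0 - 15.333*I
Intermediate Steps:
m(r, n) = (n + r)/(-1 + r)
V = -3 + 2*I (V = -3 + √(-3 - 1) = -3 + √(-4) = -3 + 2*I ≈ -3.0 + 2.0*I)
U(a) = a³
U(V)*(m(-2, y(0)) + h) = (-3 + 2*I)³*((0 - 2)/(-1 - 2) - 1) = (-3 + 2*I)³*(-2/(-3) - 1) = (-3 + 2*I)³*(-⅓*(-2) - 1) = (-3 + 2*I)³*(⅔ - 1) = (-3 + 2*I)³*(-⅓) = -(-3 + 2*I)³/3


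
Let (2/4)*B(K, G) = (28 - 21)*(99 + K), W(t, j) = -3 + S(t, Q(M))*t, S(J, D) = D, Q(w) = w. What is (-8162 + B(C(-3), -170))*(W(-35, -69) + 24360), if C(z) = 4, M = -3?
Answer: -164384640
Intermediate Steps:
W(t, j) = -3 - 3*t
B(K, G) = 1386 + 14*K (B(K, G) = 2*((28 - 21)*(99 + K)) = 2*(7*(99 + K)) = 2*(693 + 7*K) = 1386 + 14*K)
(-8162 + B(C(-3), -170))*(W(-35, -69) + 24360) = (-8162 + (1386 + 14*4))*((-3 - 3*(-35)) + 24360) = (-8162 + (1386 + 56))*((-3 + 105) + 24360) = (-8162 + 1442)*(102 + 24360) = -6720*24462 = -164384640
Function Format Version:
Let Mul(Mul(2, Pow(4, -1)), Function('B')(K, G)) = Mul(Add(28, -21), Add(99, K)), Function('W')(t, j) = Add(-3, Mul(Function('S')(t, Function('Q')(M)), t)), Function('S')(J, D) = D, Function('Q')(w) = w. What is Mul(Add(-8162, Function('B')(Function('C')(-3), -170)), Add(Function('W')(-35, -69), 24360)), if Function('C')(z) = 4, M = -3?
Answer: -164384640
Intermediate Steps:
Function('W')(t, j) = Add(-3, Mul(-3, t))
Function('B')(K, G) = Add(1386, Mul(14, K)) (Function('B')(K, G) = Mul(2, Mul(Add(28, -21), Add(99, K))) = Mul(2, Mul(7, Add(99, K))) = Mul(2, Add(693, Mul(7, K))) = Add(1386, Mul(14, K)))
Mul(Add(-8162, Function('B')(Function('C')(-3), -170)), Add(Function('W')(-35, -69), 24360)) = Mul(Add(-8162, Add(1386, Mul(14, 4))), Add(Add(-3, Mul(-3, -35)), 24360)) = Mul(Add(-8162, Add(1386, 56)), Add(Add(-3, 105), 24360)) = Mul(Add(-8162, 1442), Add(102, 24360)) = Mul(-6720, 24462) = -164384640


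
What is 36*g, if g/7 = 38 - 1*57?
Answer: -4788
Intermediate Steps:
g = -133 (g = 7*(38 - 1*57) = 7*(38 - 57) = 7*(-19) = -133)
36*g = 36*(-133) = -4788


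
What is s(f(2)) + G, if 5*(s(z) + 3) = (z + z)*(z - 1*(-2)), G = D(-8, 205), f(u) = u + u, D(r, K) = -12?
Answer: -27/5 ≈ -5.4000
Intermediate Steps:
f(u) = 2*u
G = -12
s(z) = -3 + 2*z*(2 + z)/5 (s(z) = -3 + ((z + z)*(z - 1*(-2)))/5 = -3 + ((2*z)*(z + 2))/5 = -3 + ((2*z)*(2 + z))/5 = -3 + (2*z*(2 + z))/5 = -3 + 2*z*(2 + z)/5)
s(f(2)) + G = (-3 + 2*(2*2)²/5 + 4*(2*2)/5) - 12 = (-3 + (⅖)*4² + (⅘)*4) - 12 = (-3 + (⅖)*16 + 16/5) - 12 = (-3 + 32/5 + 16/5) - 12 = 33/5 - 12 = -27/5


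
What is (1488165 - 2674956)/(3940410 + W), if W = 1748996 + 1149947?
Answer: -1186791/6839353 ≈ -0.17352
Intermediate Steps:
W = 2898943
(1488165 - 2674956)/(3940410 + W) = (1488165 - 2674956)/(3940410 + 2898943) = -1186791/6839353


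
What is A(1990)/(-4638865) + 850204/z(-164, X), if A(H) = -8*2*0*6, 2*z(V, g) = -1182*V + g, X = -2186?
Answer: 850204/95831 ≈ 8.8719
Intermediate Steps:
z(V, g) = g/2 - 591*V (z(V, g) = (-1182*V + g)/2 = (g - 1182*V)/2 = g/2 - 591*V)
A(H) = 0 (A(H) = -0*6 = -8*0 = 0)
A(1990)/(-4638865) + 850204/z(-164, X) = 0/(-4638865) + 850204/((½)*(-2186) - 591*(-164)) = 0*(-1/4638865) + 850204/(-1093 + 96924) = 0 + 850204/95831 = 850204/95831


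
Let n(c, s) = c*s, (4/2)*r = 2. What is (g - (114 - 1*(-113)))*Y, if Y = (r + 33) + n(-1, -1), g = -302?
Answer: -18515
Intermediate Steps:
r = 1 (r = (½)*2 = 1)
Y = 35 (Y = (1 + 33) - 1*(-1) = 34 + 1 = 35)
(g - (114 - 1*(-113)))*Y = (-302 - (114 - 1*(-113)))*35 = (-302 - (114 + 113))*35 = (-302 - 1*227)*35 = (-302 - 227)*35 = -529*35 = -18515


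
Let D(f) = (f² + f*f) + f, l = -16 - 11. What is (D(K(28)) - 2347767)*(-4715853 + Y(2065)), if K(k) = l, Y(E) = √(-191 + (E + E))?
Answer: 11064975664608 - 2346336*√3939 ≈ 1.1065e+13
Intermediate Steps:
Y(E) = √(-191 + 2*E)
l = -27
K(k) = -27
D(f) = f + 2*f² (D(f) = (f² + f²) + f = 2*f² + f = f + 2*f²)
(D(K(28)) - 2347767)*(-4715853 + Y(2065)) = (-27*(1 + 2*(-27)) - 2347767)*(-4715853 + √(-191 + 2*2065)) = (-27*(1 - 54) - 2347767)*(-4715853 + √(-191 + 4130)) = (-27*(-53) - 2347767)*(-4715853 + √3939) = (1431 - 2347767)*(-4715853 + √3939) = -2346336*(-4715853 + √3939) = 11064975664608 - 2346336*√3939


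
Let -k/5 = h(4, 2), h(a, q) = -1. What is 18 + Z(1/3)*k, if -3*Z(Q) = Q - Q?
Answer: 18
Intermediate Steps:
k = 5 (k = -5*(-1) = 5)
Z(Q) = 0 (Z(Q) = -(Q - Q)/3 = -⅓*0 = 0)
18 + Z(1/3)*k = 18 + 0*5 = 18 + 0 = 18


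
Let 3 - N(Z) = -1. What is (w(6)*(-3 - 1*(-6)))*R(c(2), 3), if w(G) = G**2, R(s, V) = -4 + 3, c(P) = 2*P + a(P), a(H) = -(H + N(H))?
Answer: -108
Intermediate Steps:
N(Z) = 4 (N(Z) = 3 - 1*(-1) = 3 + 1 = 4)
a(H) = -4 - H (a(H) = -(H + 4) = -(4 + H) = -4 - H)
c(P) = -4 + P (c(P) = 2*P + (-4 - P) = -4 + P)
R(s, V) = -1
(w(6)*(-3 - 1*(-6)))*R(c(2), 3) = (6**2*(-3 - 1*(-6)))*(-1) = (36*(-3 + 6))*(-1) = (36*3)*(-1) = 108*(-1) = -108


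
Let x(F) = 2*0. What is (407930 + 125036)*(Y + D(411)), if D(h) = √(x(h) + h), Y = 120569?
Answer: 64259177654 + 532966*√411 ≈ 6.4270e+10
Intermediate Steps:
x(F) = 0
D(h) = √h (D(h) = √(0 + h) = √h)
(407930 + 125036)*(Y + D(411)) = (407930 + 125036)*(120569 + √411) = 532966*(120569 + √411) = 64259177654 + 532966*√411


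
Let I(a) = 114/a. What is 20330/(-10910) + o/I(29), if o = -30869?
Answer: -976896053/124374 ≈ -7854.5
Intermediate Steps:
20330/(-10910) + o/I(29) = 20330/(-10910) - 30869/(114/29) = 20330*(-1/10910) - 30869/(114*(1/29)) = -2033/1091 - 30869/114/29 = -2033/1091 - 30869*29/114 = -2033/1091 - 895201/114 = -976896053/124374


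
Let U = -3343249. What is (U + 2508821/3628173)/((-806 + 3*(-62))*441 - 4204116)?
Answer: 433210115902/601445866383 ≈ 0.72028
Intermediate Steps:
(U + 2508821/3628173)/((-806 + 3*(-62))*441 - 4204116) = (-3343249 + 2508821/3628173)/((-806 + 3*(-62))*441 - 4204116) = (-3343249 + 2508821*(1/3628173))/((-806 - 186)*441 - 4204116) = (-3343249 + 2508821/3628173)/(-992*441 - 4204116) = -12129883245256/(3628173*(-437472 - 4204116)) = -12129883245256/3628173/(-4641588) = -12129883245256/3628173*(-1/4641588) = 433210115902/601445866383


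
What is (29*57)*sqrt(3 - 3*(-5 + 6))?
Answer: 0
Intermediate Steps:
(29*57)*sqrt(3 - 3*(-5 + 6)) = 1653*sqrt(3 - 3*1) = 1653*sqrt(3 - 3) = 1653*sqrt(0) = 1653*0 = 0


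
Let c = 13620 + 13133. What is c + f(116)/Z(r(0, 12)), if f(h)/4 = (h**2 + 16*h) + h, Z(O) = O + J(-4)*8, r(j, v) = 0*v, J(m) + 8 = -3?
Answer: 286569/11 ≈ 26052.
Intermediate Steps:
J(m) = -11 (J(m) = -8 - 3 = -11)
r(j, v) = 0
Z(O) = -88 + O (Z(O) = O - 11*8 = O - 88 = -88 + O)
f(h) = 4*h**2 + 68*h (f(h) = 4*((h**2 + 16*h) + h) = 4*(h**2 + 17*h) = 4*h**2 + 68*h)
c = 26753
c + f(116)/Z(r(0, 12)) = 26753 + (4*116*(17 + 116))/(-88 + 0) = 26753 + (4*116*133)/(-88) = 26753 + 61712*(-1/88) = 26753 - 7714/11 = 286569/11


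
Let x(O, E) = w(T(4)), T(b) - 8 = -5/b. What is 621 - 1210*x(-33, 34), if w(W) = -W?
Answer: 17577/2 ≈ 8788.5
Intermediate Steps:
T(b) = 8 - 5/b
x(O, E) = -27/4 (x(O, E) = -(8 - 5/4) = -1*27/4 = -27/4)
621 - 1210*x(-33, 34) = 621 - 1210*(-27/4) = 621 + 16335/2 = 17577/2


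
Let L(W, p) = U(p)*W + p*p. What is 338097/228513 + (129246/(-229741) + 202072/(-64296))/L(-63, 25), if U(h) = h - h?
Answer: 6817658027949436/4626457202345625 ≈ 1.4736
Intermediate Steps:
U(h) = 0
L(W, p) = p**2 (L(W, p) = 0*W + p*p = 0 + p**2 = p**2)
338097/228513 + (129246/(-229741) + 202072/(-64296))/L(-63, 25) = 338097/228513 + (129246/(-229741) + 202072/(-64296))/(25**2) = 338097*(1/228513) + (129246*(-1/229741) + 202072*(-1/64296))/625 = 112699/76171 + (-129246/229741 - 25259/8037)*(1/625) = 112699/76171 - 6841778021/1846428417*1/625 = 112699/76171 - 6841778021/1154017760625 = 6817658027949436/4626457202345625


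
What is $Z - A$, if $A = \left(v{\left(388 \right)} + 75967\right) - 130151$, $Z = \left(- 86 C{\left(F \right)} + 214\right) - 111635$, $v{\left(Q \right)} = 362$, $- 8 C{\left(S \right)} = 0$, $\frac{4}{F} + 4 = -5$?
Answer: $-57599$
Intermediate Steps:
$F = - \frac{4}{9}$ ($F = \frac{4}{-4 - 5} = \frac{4}{-9} = 4 \left(- \frac{1}{9}\right) = - \frac{4}{9} \approx -0.44444$)
$C{\left(S \right)} = 0$ ($C{\left(S \right)} = \left(- \frac{1}{8}\right) 0 = 0$)
$Z = -111421$ ($Z = \left(\left(-86\right) 0 + 214\right) - 111635 = \left(0 + 214\right) - 111635 = 214 - 111635 = -111421$)
$A = -53822$ ($A = \left(362 + 75967\right) - 130151 = 76329 - 130151 = -53822$)
$Z - A = -111421 - -53822 = -111421 + 53822 = -57599$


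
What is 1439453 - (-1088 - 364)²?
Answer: -668851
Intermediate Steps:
1439453 - (-1088 - 364)² = 1439453 - 1*(-1452)² = 1439453 - 1*2108304 = 1439453 - 2108304 = -668851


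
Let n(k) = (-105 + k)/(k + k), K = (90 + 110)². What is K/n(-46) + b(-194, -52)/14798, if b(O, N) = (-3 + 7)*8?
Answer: 180320016/7399 ≈ 24371.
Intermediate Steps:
K = 40000 (K = 200² = 40000)
n(k) = (-105 + k)/(2*k) (n(k) = (-105 + k)/((2*k)) = (-105 + k)*(1/(2*k)) = (-105 + k)/(2*k))
b(O, N) = 32 (b(O, N) = 4*8 = 32)
K/n(-46) + b(-194, -52)/14798 = 40000/(((½)*(-105 - 46)/(-46))) + 32/14798 = 40000/(((½)*(-1/46)*(-151))) + 32*(1/14798) = 40000/(151/92) + 16/7399 = 40000*(92/151) + 16/7399 = 3680000/151 + 16/7399 = 180320016/7399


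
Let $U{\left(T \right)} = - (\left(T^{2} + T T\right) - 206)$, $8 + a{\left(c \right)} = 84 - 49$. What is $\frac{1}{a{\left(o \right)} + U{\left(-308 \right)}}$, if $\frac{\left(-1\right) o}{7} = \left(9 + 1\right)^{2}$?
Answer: $- \frac{1}{189495} \approx -5.2772 \cdot 10^{-6}$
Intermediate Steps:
$o = -700$ ($o = - 7 \left(9 + 1\right)^{2} = - 7 \cdot 10^{2} = \left(-7\right) 100 = -700$)
$a{\left(c \right)} = 27$ ($a{\left(c \right)} = -8 + \left(84 - 49\right) = -8 + 35 = 27$)
$U{\left(T \right)} = 206 - 2 T^{2}$ ($U{\left(T \right)} = - (\left(T^{2} + T^{2}\right) - 206) = - (2 T^{2} - 206) = - (-206 + 2 T^{2}) = 206 - 2 T^{2}$)
$\frac{1}{a{\left(o \right)} + U{\left(-308 \right)}} = \frac{1}{27 + \left(206 - 2 \left(-308\right)^{2}\right)} = \frac{1}{27 + \left(206 - 189728\right)} = \frac{1}{27 - 189522} = \frac{1}{-189495} = - \frac{1}{189495}$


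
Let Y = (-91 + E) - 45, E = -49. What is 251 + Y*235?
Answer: -43224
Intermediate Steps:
Y = -185 (Y = (-91 - 49) - 45 = -140 - 45 = -185)
251 + Y*235 = 251 - 185*235 = 251 - 43475 = -43224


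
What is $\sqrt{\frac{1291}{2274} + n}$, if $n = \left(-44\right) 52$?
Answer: $\frac{i \sqrt{11828486154}}{2274} \approx 47.827 i$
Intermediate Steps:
$n = -2288$
$\sqrt{\frac{1291}{2274} + n} = \sqrt{\frac{1291}{2274} - 2288} = \sqrt{- \frac{5201621}{2274}} = \frac{i \sqrt{11828486154}}{2274}$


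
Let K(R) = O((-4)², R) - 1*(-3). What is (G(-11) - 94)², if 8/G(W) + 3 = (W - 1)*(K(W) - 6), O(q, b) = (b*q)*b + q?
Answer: 4834554332644/547138881 ≈ 8836.1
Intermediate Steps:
O(q, b) = q + q*b² (O(q, b) = q*b² + q = q + q*b²)
K(R) = 19 + 16*R² (K(R) = (-4)²*(1 + R²) - 1*(-3) = 16*(1 + R²) + 3 = (16 + 16*R²) + 3 = 19 + 16*R²)
G(W) = 8/(-3 + (-1 + W)*(13 + 16*W²)) (G(W) = 8/(-3 + (W - 1)*((19 + 16*W²) - 6)) = 8/(-3 + (-1 + W)*(13 + 16*W²)))
(G(-11) - 94)² = (8/(-16 - 16*(-11)² + 13*(-11) + 16*(-11)³) - 94)² = (8/(-16 - 16*121 - 143 + 16*(-1331)) - 94)² = (8/(-16 - 1936 - 143 - 21296) - 94)² = (8/(-23391) - 94)² = (8*(-1/23391) - 94)² = (-8/23391 - 94)² = (-2198762/23391)² = 4834554332644/547138881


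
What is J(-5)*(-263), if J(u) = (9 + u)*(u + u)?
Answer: 10520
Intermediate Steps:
J(u) = 2*u*(9 + u) (J(u) = (9 + u)*(2*u) = 2*u*(9 + u))
J(-5)*(-263) = (2*(-5)*(9 - 5))*(-263) = (2*(-5)*4)*(-263) = -40*(-263) = 10520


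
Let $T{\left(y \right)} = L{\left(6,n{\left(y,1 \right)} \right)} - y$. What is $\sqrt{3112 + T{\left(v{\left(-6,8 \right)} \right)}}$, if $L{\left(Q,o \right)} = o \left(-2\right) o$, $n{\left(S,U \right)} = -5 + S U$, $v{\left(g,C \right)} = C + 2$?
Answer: $2 \sqrt{763} \approx 55.245$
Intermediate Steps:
$v{\left(g,C \right)} = 2 + C$
$L{\left(Q,o \right)} = - 2 o^{2}$ ($L{\left(Q,o \right)} = - 2 o o = - 2 o^{2}$)
$T{\left(y \right)} = - y - 2 \left(-5 + y\right)^{2}$ ($T{\left(y \right)} = - 2 \left(-5 + y 1\right)^{2} - y = - 2 \left(-5 + y\right)^{2} - y = - y - 2 \left(-5 + y\right)^{2}$)
$\sqrt{3112 + T{\left(v{\left(-6,8 \right)} \right)}} = \sqrt{3112 - \left(10 + 2 \left(-5 + \left(2 + 8\right)\right)^{2}\right)} = \sqrt{3112 - \left(10 + 2 \left(-5 + 10\right)^{2}\right)} = \sqrt{3112 - \left(10 + 2 \cdot 5^{2}\right)} = \sqrt{3112 - 60} = \sqrt{3052} = 2 \sqrt{763}$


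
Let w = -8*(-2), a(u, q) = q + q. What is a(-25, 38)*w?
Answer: 1216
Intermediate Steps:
a(u, q) = 2*q
w = 16
a(-25, 38)*w = (2*38)*16 = 76*16 = 1216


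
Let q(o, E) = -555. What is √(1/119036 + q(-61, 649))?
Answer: I*√1966027710061/59518 ≈ 23.558*I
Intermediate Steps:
√(1/119036 + q(-61, 649)) = √(1/119036 - 555) = √(-66064979/119036) = I*√1966027710061/59518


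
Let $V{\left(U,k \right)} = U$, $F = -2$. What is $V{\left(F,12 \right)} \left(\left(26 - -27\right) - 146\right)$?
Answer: $186$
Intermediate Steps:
$V{\left(F,12 \right)} \left(\left(26 - -27\right) - 146\right) = - 2 \left(\left(26 - -27\right) - 146\right) = - 2 \left(\left(26 + 27\right) - 146\right) = - 2 \left(53 - 146\right) = \left(-2\right) \left(-93\right) = 186$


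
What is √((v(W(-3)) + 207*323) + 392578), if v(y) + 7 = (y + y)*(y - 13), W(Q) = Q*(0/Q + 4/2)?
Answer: 2*√114915 ≈ 677.98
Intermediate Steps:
W(Q) = 2*Q (W(Q) = Q*(0 + 4*(½)) = Q*(0 + 2) = Q*2 = 2*Q)
v(y) = -7 + 2*y*(-13 + y) (v(y) = -7 + (y + y)*(y - 13) = -7 + (2*y)*(-13 + y) = -7 + 2*y*(-13 + y))
√((v(W(-3)) + 207*323) + 392578) = √(((-7 - 52*(-3) + 2*(2*(-3))²) + 207*323) + 392578) = √(((-7 - 26*(-6) + 2*(-6)²) + 66861) + 392578) = √(((-7 + 156 + 2*36) + 66861) + 392578) = √(((-7 + 156 + 72) + 66861) + 392578) = √((221 + 66861) + 392578) = √(67082 + 392578) = √459660 = 2*√114915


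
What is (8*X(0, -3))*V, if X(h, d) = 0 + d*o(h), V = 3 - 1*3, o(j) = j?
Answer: 0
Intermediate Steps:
V = 0 (V = 3 - 3 = 0)
X(h, d) = d*h (X(h, d) = 0 + d*h = d*h)
(8*X(0, -3))*V = (8*(-3*0))*0 = (8*0)*0 = 0*0 = 0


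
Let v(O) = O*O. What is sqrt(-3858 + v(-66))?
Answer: sqrt(498) ≈ 22.316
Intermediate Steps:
v(O) = O**2
sqrt(-3858 + v(-66)) = sqrt(-3858 + (-66)**2) = sqrt(-3858 + 4356) = sqrt(498)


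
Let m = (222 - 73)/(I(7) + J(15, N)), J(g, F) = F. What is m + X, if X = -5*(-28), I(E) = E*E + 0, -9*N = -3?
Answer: 21167/148 ≈ 143.02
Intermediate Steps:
N = ⅓ (N = -⅑*(-3) = ⅓ ≈ 0.33333)
I(E) = E² (I(E) = E² + 0 = E²)
m = 447/148 (m = (222 - 73)/(7² + ⅓) = 149/(49 + ⅓) = 149/(148/3) = 149*(3/148) = 447/148 ≈ 3.0203)
X = 140
m + X = 447/148 + 140 = 21167/148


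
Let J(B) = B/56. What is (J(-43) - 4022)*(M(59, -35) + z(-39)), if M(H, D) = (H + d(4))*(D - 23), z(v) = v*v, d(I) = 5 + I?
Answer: 545841325/56 ≈ 9.7472e+6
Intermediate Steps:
z(v) = v**2
J(B) = B/56 (J(B) = B*(1/56) = B/56)
M(H, D) = (-23 + D)*(9 + H) (M(H, D) = (H + (5 + 4))*(D - 23) = (H + 9)*(-23 + D) = (9 + H)*(-23 + D) = (-23 + D)*(9 + H))
(J(-43) - 4022)*(M(59, -35) + z(-39)) = ((1/56)*(-43) - 4022)*((-207 - 23*59 + 9*(-35) - 35*59) + (-39)**2) = (-43/56 - 4022)*((-207 - 1357 - 315 - 2065) + 1521) = -225275*(-3944 + 1521)/56 = -225275/56*(-2423) = 545841325/56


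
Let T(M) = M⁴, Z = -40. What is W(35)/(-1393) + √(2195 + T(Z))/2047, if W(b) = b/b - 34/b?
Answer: -1/48755 + √2562195/2047 ≈ 0.78195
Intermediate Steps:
W(b) = 1 - 34/b
W(35)/(-1393) + √(2195 + T(Z))/2047 = ((-34 + 35)/35)/(-1393) + √(2195 + (-40)⁴)/2047 = ((1/35)*1)*(-1/1393) + √(2195 + 2560000)*(1/2047) = (1/35)*(-1/1393) + √2562195*(1/2047) = -1/48755 + √2562195/2047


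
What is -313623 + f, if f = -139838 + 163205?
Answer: -290256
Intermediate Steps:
f = 23367
-313623 + f = -313623 + 23367 = -290256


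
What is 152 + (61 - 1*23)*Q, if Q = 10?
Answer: 532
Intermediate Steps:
152 + (61 - 1*23)*Q = 152 + (61 - 1*23)*10 = 152 + (61 - 23)*10 = 152 + 38*10 = 152 + 380 = 532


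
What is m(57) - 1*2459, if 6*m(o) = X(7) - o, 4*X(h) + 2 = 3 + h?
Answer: -14809/6 ≈ -2468.2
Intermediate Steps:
X(h) = 1/4 + h/4 (X(h) = -1/2 + (3 + h)/4 = -1/2 + (3/4 + h/4) = 1/4 + h/4)
m(o) = 1/3 - o/6 (m(o) = ((1/4 + (1/4)*7) - o)/6 = ((1/4 + 7/4) - o)/6 = (2 - o)/6 = 1/3 - o/6)
m(57) - 1*2459 = (1/3 - 1/6*57) - 1*2459 = (1/3 - 19/2) - 2459 = -55/6 - 2459 = -14809/6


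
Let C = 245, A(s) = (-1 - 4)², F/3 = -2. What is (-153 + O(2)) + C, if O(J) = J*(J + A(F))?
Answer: 146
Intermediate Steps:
F = -6 (F = 3*(-2) = -6)
A(s) = 25 (A(s) = (-5)² = 25)
O(J) = J*(25 + J) (O(J) = J*(J + 25) = J*(25 + J))
(-153 + O(2)) + C = (-153 + 2*(25 + 2)) + 245 = (-153 + 2*27) + 245 = (-153 + 54) + 245 = -99 + 245 = 146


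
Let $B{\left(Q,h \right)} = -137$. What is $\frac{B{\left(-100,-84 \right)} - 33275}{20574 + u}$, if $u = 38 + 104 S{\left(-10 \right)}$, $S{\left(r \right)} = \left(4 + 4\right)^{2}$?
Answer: $- \frac{8353}{6817} \approx -1.2253$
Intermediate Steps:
$S{\left(r \right)} = 64$ ($S{\left(r \right)} = 8^{2} = 64$)
$u = 6694$ ($u = 38 + 104 \cdot 64 = 38 + 6656 = 6694$)
$\frac{B{\left(-100,-84 \right)} - 33275}{20574 + u} = \frac{-137 - 33275}{20574 + 6694} = - \frac{33412}{27268} = \left(-33412\right) \frac{1}{27268} = - \frac{8353}{6817}$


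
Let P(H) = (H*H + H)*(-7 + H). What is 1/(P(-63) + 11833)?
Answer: -1/261587 ≈ -3.8228e-6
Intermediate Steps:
P(H) = (-7 + H)*(H + H²) (P(H) = (H² + H)*(-7 + H) = (H + H²)*(-7 + H) = (-7 + H)*(H + H²))
1/(P(-63) + 11833) = 1/(-63*(-7 + (-63)² - 6*(-63)) + 11833) = 1/(-63*(-7 + 3969 + 378) + 11833) = 1/(-63*4340 + 11833) = 1/(-273420 + 11833) = 1/(-261587) = -1/261587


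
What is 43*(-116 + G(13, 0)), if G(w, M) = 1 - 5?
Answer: -5160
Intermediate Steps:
G(w, M) = -4
43*(-116 + G(13, 0)) = 43*(-116 - 4) = 43*(-120) = -5160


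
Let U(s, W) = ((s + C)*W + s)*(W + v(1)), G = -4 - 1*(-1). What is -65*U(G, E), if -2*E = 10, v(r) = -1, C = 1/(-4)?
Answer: 10335/2 ≈ 5167.5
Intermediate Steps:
C = -¼ ≈ -0.25000
E = -5 (E = -½*10 = -5)
G = -3 (G = -4 + 1 = -3)
U(s, W) = (-1 + W)*(s + W*(-¼ + s)) (U(s, W) = ((s - ¼)*W + s)*(W - 1) = ((-¼ + s)*W + s)*(-1 + W) = (W*(-¼ + s) + s)*(-1 + W) = (s + W*(-¼ + s))*(-1 + W) = (-1 + W)*(s + W*(-¼ + s)))
-65*U(G, E) = -65*(-1*(-3) - ¼*(-5)² + (¼)*(-5) - 3*(-5)²) = -65*(3 - ¼*25 - 5/4 - 3*25) = -65*(3 - 25/4 - 5/4 - 75) = -65*(-159/2) = 10335/2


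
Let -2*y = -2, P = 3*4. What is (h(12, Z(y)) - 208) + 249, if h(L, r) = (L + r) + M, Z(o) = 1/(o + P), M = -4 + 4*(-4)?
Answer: 430/13 ≈ 33.077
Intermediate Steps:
P = 12
M = -20 (M = -4 - 16 = -20)
y = 1 (y = -1/2*(-2) = 1)
Z(o) = 1/(12 + o) (Z(o) = 1/(o + 12) = 1/(12 + o))
h(L, r) = -20 + L + r (h(L, r) = (L + r) - 20 = -20 + L + r)
(h(12, Z(y)) - 208) + 249 = ((-20 + 12 + 1/(12 + 1)) - 208) + 249 = ((-20 + 12 + 1/13) - 208) + 249 = (-103/13 - 208) + 249 = -2807/13 + 249 = 430/13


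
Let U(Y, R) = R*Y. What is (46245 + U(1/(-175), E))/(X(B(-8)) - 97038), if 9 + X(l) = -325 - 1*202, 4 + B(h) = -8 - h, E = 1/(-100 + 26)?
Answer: -598872751/1263583300 ≈ -0.47395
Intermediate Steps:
E = -1/74 (E = 1/(-74) = -1/74 ≈ -0.013514)
B(h) = -12 - h (B(h) = -4 + (-8 - h) = -12 - h)
X(l) = -536 (X(l) = -9 + (-325 - 1*202) = -9 + (-325 - 202) = -9 - 527 = -536)
(46245 + U(1/(-175), E))/(X(B(-8)) - 97038) = (46245 - 1/74/(-175))/(-536 - 97038) = (46245 - 1/74*(-1/175))/(-97574) = (46245 + 1/12950)*(-1/97574) = (598872751/12950)*(-1/97574) = -598872751/1263583300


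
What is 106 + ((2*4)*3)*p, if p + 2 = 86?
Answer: 2122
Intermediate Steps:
p = 84 (p = -2 + 86 = 84)
106 + ((2*4)*3)*p = 106 + ((2*4)*3)*84 = 106 + (8*3)*84 = 106 + 24*84 = 106 + 2016 = 2122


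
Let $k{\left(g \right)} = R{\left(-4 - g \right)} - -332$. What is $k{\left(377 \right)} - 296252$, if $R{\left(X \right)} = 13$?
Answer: $-295907$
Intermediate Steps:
$k{\left(g \right)} = 345$ ($k{\left(g \right)} = 13 - -332 = 13 + 332 = 345$)
$k{\left(377 \right)} - 296252 = 345 - 296252 = -295907$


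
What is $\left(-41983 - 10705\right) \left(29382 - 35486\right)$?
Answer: $321607552$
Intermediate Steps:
$\left(-41983 - 10705\right) \left(29382 - 35486\right) = \left(-52688\right) \left(-6104\right) = 321607552$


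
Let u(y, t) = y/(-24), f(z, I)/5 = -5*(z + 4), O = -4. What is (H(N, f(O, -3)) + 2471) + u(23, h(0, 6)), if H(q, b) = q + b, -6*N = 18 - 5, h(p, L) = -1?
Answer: 19743/8 ≈ 2467.9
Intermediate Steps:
f(z, I) = -100 - 25*z (f(z, I) = 5*(-5*(z + 4)) = 5*(-5*(4 + z)) = 5*(-20 - 5*z) = -100 - 25*z)
N = -13/6 (N = -(18 - 5)/6 = -1/6*13 = -13/6 ≈ -2.1667)
H(q, b) = b + q
u(y, t) = -y/24 (u(y, t) = y*(-1/24) = -y/24)
(H(N, f(O, -3)) + 2471) + u(23, h(0, 6)) = (((-100 - 25*(-4)) - 13/6) + 2471) - 1/24*23 = (((-100 + 100) - 13/6) + 2471) - 23/24 = ((0 - 13/6) + 2471) - 23/24 = (-13/6 + 2471) - 23/24 = 14813/6 - 23/24 = 19743/8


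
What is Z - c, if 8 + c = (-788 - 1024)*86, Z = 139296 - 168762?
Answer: 126374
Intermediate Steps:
Z = -29466
c = -155840 (c = -8 + (-788 - 1024)*86 = -8 - 1812*86 = -8 - 155832 = -155840)
Z - c = -29466 - 1*(-155840) = -29466 + 155840 = 126374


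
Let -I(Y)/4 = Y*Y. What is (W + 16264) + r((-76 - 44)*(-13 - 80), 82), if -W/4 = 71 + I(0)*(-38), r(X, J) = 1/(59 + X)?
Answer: 179279621/11219 ≈ 15980.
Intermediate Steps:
I(Y) = -4*Y² (I(Y) = -4*Y*Y = -4*Y²)
W = -284 (W = -4*(71 - 4*0²*(-38)) = -4*(71 - 4*0*(-38)) = -4*(71 + 0*(-38)) = -4*(71 + 0) = -4*71 = -284)
(W + 16264) + r((-76 - 44)*(-13 - 80), 82) = (-284 + 16264) + 1/(59 + (-76 - 44)*(-13 - 80)) = 15980 + 1/(59 - 120*(-93)) = 15980 + 1/(59 + 11160) = 15980 + 1/11219 = 179279621/11219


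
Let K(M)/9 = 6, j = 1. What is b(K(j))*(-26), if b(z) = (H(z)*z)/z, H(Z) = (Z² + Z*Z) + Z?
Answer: -153036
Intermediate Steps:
K(M) = 54 (K(M) = 9*6 = 54)
H(Z) = Z + 2*Z² (H(Z) = (Z² + Z²) + Z = 2*Z² + Z = Z + 2*Z²)
b(z) = z*(1 + 2*z) (b(z) = ((z*(1 + 2*z))*z)/z = (z²*(1 + 2*z))/z = z*(1 + 2*z))
b(K(j))*(-26) = (54*(1 + 2*54))*(-26) = (54*(1 + 108))*(-26) = (54*109)*(-26) = 5886*(-26) = -153036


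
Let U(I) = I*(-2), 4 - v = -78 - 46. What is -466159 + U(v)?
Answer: -466415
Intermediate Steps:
v = 128 (v = 4 - (-78 - 46) = 4 - 1*(-124) = 4 + 124 = 128)
U(I) = -2*I
-466159 + U(v) = -466159 - 2*128 = -466159 - 256 = -466415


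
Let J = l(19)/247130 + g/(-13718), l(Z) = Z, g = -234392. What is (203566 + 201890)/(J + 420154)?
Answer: 687274140839520/712217164136981 ≈ 0.96498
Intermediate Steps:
J = 28962777801/1695064670 (J = 19/247130 - 234392/(-13718) = 19*(1/247130) - 234392*(-1/13718) = 19/247130 + 117196/6859 = 28962777801/1695064670 ≈ 17.087)
(203566 + 201890)/(J + 420154) = (203566 + 201890)/(28962777801/1695064670 + 420154) = 405456/(712217164136981/1695064670) = 405456*(1695064670/712217164136981) = 687274140839520/712217164136981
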